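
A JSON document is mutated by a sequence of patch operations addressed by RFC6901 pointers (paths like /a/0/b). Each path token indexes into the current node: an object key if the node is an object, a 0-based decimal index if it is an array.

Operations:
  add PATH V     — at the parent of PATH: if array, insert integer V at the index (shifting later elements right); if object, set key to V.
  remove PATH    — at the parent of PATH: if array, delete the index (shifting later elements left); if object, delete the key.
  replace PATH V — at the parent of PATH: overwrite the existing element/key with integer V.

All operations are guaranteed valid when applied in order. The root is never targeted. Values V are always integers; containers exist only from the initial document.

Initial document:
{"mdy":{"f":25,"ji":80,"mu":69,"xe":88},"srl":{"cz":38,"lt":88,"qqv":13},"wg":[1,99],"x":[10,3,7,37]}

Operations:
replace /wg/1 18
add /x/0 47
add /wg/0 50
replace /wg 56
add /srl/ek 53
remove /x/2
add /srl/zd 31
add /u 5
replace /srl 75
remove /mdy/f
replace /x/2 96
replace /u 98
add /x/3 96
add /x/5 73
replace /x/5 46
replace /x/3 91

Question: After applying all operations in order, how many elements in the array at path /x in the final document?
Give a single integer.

Answer: 6

Derivation:
After op 1 (replace /wg/1 18): {"mdy":{"f":25,"ji":80,"mu":69,"xe":88},"srl":{"cz":38,"lt":88,"qqv":13},"wg":[1,18],"x":[10,3,7,37]}
After op 2 (add /x/0 47): {"mdy":{"f":25,"ji":80,"mu":69,"xe":88},"srl":{"cz":38,"lt":88,"qqv":13},"wg":[1,18],"x":[47,10,3,7,37]}
After op 3 (add /wg/0 50): {"mdy":{"f":25,"ji":80,"mu":69,"xe":88},"srl":{"cz":38,"lt":88,"qqv":13},"wg":[50,1,18],"x":[47,10,3,7,37]}
After op 4 (replace /wg 56): {"mdy":{"f":25,"ji":80,"mu":69,"xe":88},"srl":{"cz":38,"lt":88,"qqv":13},"wg":56,"x":[47,10,3,7,37]}
After op 5 (add /srl/ek 53): {"mdy":{"f":25,"ji":80,"mu":69,"xe":88},"srl":{"cz":38,"ek":53,"lt":88,"qqv":13},"wg":56,"x":[47,10,3,7,37]}
After op 6 (remove /x/2): {"mdy":{"f":25,"ji":80,"mu":69,"xe":88},"srl":{"cz":38,"ek":53,"lt":88,"qqv":13},"wg":56,"x":[47,10,7,37]}
After op 7 (add /srl/zd 31): {"mdy":{"f":25,"ji":80,"mu":69,"xe":88},"srl":{"cz":38,"ek":53,"lt":88,"qqv":13,"zd":31},"wg":56,"x":[47,10,7,37]}
After op 8 (add /u 5): {"mdy":{"f":25,"ji":80,"mu":69,"xe":88},"srl":{"cz":38,"ek":53,"lt":88,"qqv":13,"zd":31},"u":5,"wg":56,"x":[47,10,7,37]}
After op 9 (replace /srl 75): {"mdy":{"f":25,"ji":80,"mu":69,"xe":88},"srl":75,"u":5,"wg":56,"x":[47,10,7,37]}
After op 10 (remove /mdy/f): {"mdy":{"ji":80,"mu":69,"xe":88},"srl":75,"u":5,"wg":56,"x":[47,10,7,37]}
After op 11 (replace /x/2 96): {"mdy":{"ji":80,"mu":69,"xe":88},"srl":75,"u":5,"wg":56,"x":[47,10,96,37]}
After op 12 (replace /u 98): {"mdy":{"ji":80,"mu":69,"xe":88},"srl":75,"u":98,"wg":56,"x":[47,10,96,37]}
After op 13 (add /x/3 96): {"mdy":{"ji":80,"mu":69,"xe":88},"srl":75,"u":98,"wg":56,"x":[47,10,96,96,37]}
After op 14 (add /x/5 73): {"mdy":{"ji":80,"mu":69,"xe":88},"srl":75,"u":98,"wg":56,"x":[47,10,96,96,37,73]}
After op 15 (replace /x/5 46): {"mdy":{"ji":80,"mu":69,"xe":88},"srl":75,"u":98,"wg":56,"x":[47,10,96,96,37,46]}
After op 16 (replace /x/3 91): {"mdy":{"ji":80,"mu":69,"xe":88},"srl":75,"u":98,"wg":56,"x":[47,10,96,91,37,46]}
Size at path /x: 6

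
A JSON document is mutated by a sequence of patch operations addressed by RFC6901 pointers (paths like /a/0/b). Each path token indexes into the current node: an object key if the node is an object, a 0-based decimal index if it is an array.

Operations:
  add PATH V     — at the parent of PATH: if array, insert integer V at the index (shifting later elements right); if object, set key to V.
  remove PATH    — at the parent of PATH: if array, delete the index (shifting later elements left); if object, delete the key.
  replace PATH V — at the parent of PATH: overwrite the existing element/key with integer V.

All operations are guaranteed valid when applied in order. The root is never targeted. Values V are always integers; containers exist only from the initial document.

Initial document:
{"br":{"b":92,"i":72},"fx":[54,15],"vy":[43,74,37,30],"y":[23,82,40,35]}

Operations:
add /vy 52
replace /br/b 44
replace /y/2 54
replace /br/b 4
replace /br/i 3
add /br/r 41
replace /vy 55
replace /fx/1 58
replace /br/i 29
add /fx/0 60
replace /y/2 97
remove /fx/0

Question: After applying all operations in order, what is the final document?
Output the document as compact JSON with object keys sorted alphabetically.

After op 1 (add /vy 52): {"br":{"b":92,"i":72},"fx":[54,15],"vy":52,"y":[23,82,40,35]}
After op 2 (replace /br/b 44): {"br":{"b":44,"i":72},"fx":[54,15],"vy":52,"y":[23,82,40,35]}
After op 3 (replace /y/2 54): {"br":{"b":44,"i":72},"fx":[54,15],"vy":52,"y":[23,82,54,35]}
After op 4 (replace /br/b 4): {"br":{"b":4,"i":72},"fx":[54,15],"vy":52,"y":[23,82,54,35]}
After op 5 (replace /br/i 3): {"br":{"b":4,"i":3},"fx":[54,15],"vy":52,"y":[23,82,54,35]}
After op 6 (add /br/r 41): {"br":{"b":4,"i":3,"r":41},"fx":[54,15],"vy":52,"y":[23,82,54,35]}
After op 7 (replace /vy 55): {"br":{"b":4,"i":3,"r":41},"fx":[54,15],"vy":55,"y":[23,82,54,35]}
After op 8 (replace /fx/1 58): {"br":{"b":4,"i":3,"r":41},"fx":[54,58],"vy":55,"y":[23,82,54,35]}
After op 9 (replace /br/i 29): {"br":{"b":4,"i":29,"r":41},"fx":[54,58],"vy":55,"y":[23,82,54,35]}
After op 10 (add /fx/0 60): {"br":{"b":4,"i":29,"r":41},"fx":[60,54,58],"vy":55,"y":[23,82,54,35]}
After op 11 (replace /y/2 97): {"br":{"b":4,"i":29,"r":41},"fx":[60,54,58],"vy":55,"y":[23,82,97,35]}
After op 12 (remove /fx/0): {"br":{"b":4,"i":29,"r":41},"fx":[54,58],"vy":55,"y":[23,82,97,35]}

Answer: {"br":{"b":4,"i":29,"r":41},"fx":[54,58],"vy":55,"y":[23,82,97,35]}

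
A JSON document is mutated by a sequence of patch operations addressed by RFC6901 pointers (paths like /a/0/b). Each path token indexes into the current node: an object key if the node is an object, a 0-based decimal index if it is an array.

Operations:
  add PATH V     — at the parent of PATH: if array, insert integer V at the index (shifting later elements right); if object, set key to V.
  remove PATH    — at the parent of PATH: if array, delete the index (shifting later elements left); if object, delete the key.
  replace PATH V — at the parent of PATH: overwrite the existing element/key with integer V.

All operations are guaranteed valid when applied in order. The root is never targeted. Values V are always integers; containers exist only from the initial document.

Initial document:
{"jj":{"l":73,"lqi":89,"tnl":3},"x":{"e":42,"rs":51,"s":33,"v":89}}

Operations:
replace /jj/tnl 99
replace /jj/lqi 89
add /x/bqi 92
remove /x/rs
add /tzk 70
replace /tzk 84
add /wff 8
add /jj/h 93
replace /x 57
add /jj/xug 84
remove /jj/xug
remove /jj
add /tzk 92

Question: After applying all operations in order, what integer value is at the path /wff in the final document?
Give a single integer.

Answer: 8

Derivation:
After op 1 (replace /jj/tnl 99): {"jj":{"l":73,"lqi":89,"tnl":99},"x":{"e":42,"rs":51,"s":33,"v":89}}
After op 2 (replace /jj/lqi 89): {"jj":{"l":73,"lqi":89,"tnl":99},"x":{"e":42,"rs":51,"s":33,"v":89}}
After op 3 (add /x/bqi 92): {"jj":{"l":73,"lqi":89,"tnl":99},"x":{"bqi":92,"e":42,"rs":51,"s":33,"v":89}}
After op 4 (remove /x/rs): {"jj":{"l":73,"lqi":89,"tnl":99},"x":{"bqi":92,"e":42,"s":33,"v":89}}
After op 5 (add /tzk 70): {"jj":{"l":73,"lqi":89,"tnl":99},"tzk":70,"x":{"bqi":92,"e":42,"s":33,"v":89}}
After op 6 (replace /tzk 84): {"jj":{"l":73,"lqi":89,"tnl":99},"tzk":84,"x":{"bqi":92,"e":42,"s":33,"v":89}}
After op 7 (add /wff 8): {"jj":{"l":73,"lqi":89,"tnl":99},"tzk":84,"wff":8,"x":{"bqi":92,"e":42,"s":33,"v":89}}
After op 8 (add /jj/h 93): {"jj":{"h":93,"l":73,"lqi":89,"tnl":99},"tzk":84,"wff":8,"x":{"bqi":92,"e":42,"s":33,"v":89}}
After op 9 (replace /x 57): {"jj":{"h":93,"l":73,"lqi":89,"tnl":99},"tzk":84,"wff":8,"x":57}
After op 10 (add /jj/xug 84): {"jj":{"h":93,"l":73,"lqi":89,"tnl":99,"xug":84},"tzk":84,"wff":8,"x":57}
After op 11 (remove /jj/xug): {"jj":{"h":93,"l":73,"lqi":89,"tnl":99},"tzk":84,"wff":8,"x":57}
After op 12 (remove /jj): {"tzk":84,"wff":8,"x":57}
After op 13 (add /tzk 92): {"tzk":92,"wff":8,"x":57}
Value at /wff: 8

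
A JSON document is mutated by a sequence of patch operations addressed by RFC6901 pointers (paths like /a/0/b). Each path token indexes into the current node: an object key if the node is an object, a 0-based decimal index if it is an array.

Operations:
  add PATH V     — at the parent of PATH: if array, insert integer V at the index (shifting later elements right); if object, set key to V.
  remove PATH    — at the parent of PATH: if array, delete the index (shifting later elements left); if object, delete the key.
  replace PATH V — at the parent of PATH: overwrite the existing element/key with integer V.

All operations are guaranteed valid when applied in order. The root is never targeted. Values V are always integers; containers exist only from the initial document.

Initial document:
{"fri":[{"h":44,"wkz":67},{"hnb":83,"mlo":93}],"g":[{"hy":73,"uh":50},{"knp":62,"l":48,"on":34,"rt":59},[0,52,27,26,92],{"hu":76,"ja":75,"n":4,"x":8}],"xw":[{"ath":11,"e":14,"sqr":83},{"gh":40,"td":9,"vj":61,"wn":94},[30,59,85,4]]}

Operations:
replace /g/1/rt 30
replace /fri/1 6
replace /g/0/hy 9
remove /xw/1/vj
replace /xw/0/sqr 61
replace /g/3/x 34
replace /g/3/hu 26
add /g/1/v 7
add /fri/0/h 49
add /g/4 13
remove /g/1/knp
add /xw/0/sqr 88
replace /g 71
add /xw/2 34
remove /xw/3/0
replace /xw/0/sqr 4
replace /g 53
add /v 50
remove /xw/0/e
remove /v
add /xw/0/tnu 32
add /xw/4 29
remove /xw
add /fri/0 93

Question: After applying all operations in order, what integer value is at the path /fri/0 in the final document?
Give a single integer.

After op 1 (replace /g/1/rt 30): {"fri":[{"h":44,"wkz":67},{"hnb":83,"mlo":93}],"g":[{"hy":73,"uh":50},{"knp":62,"l":48,"on":34,"rt":30},[0,52,27,26,92],{"hu":76,"ja":75,"n":4,"x":8}],"xw":[{"ath":11,"e":14,"sqr":83},{"gh":40,"td":9,"vj":61,"wn":94},[30,59,85,4]]}
After op 2 (replace /fri/1 6): {"fri":[{"h":44,"wkz":67},6],"g":[{"hy":73,"uh":50},{"knp":62,"l":48,"on":34,"rt":30},[0,52,27,26,92],{"hu":76,"ja":75,"n":4,"x":8}],"xw":[{"ath":11,"e":14,"sqr":83},{"gh":40,"td":9,"vj":61,"wn":94},[30,59,85,4]]}
After op 3 (replace /g/0/hy 9): {"fri":[{"h":44,"wkz":67},6],"g":[{"hy":9,"uh":50},{"knp":62,"l":48,"on":34,"rt":30},[0,52,27,26,92],{"hu":76,"ja":75,"n":4,"x":8}],"xw":[{"ath":11,"e":14,"sqr":83},{"gh":40,"td":9,"vj":61,"wn":94},[30,59,85,4]]}
After op 4 (remove /xw/1/vj): {"fri":[{"h":44,"wkz":67},6],"g":[{"hy":9,"uh":50},{"knp":62,"l":48,"on":34,"rt":30},[0,52,27,26,92],{"hu":76,"ja":75,"n":4,"x":8}],"xw":[{"ath":11,"e":14,"sqr":83},{"gh":40,"td":9,"wn":94},[30,59,85,4]]}
After op 5 (replace /xw/0/sqr 61): {"fri":[{"h":44,"wkz":67},6],"g":[{"hy":9,"uh":50},{"knp":62,"l":48,"on":34,"rt":30},[0,52,27,26,92],{"hu":76,"ja":75,"n":4,"x":8}],"xw":[{"ath":11,"e":14,"sqr":61},{"gh":40,"td":9,"wn":94},[30,59,85,4]]}
After op 6 (replace /g/3/x 34): {"fri":[{"h":44,"wkz":67},6],"g":[{"hy":9,"uh":50},{"knp":62,"l":48,"on":34,"rt":30},[0,52,27,26,92],{"hu":76,"ja":75,"n":4,"x":34}],"xw":[{"ath":11,"e":14,"sqr":61},{"gh":40,"td":9,"wn":94},[30,59,85,4]]}
After op 7 (replace /g/3/hu 26): {"fri":[{"h":44,"wkz":67},6],"g":[{"hy":9,"uh":50},{"knp":62,"l":48,"on":34,"rt":30},[0,52,27,26,92],{"hu":26,"ja":75,"n":4,"x":34}],"xw":[{"ath":11,"e":14,"sqr":61},{"gh":40,"td":9,"wn":94},[30,59,85,4]]}
After op 8 (add /g/1/v 7): {"fri":[{"h":44,"wkz":67},6],"g":[{"hy":9,"uh":50},{"knp":62,"l":48,"on":34,"rt":30,"v":7},[0,52,27,26,92],{"hu":26,"ja":75,"n":4,"x":34}],"xw":[{"ath":11,"e":14,"sqr":61},{"gh":40,"td":9,"wn":94},[30,59,85,4]]}
After op 9 (add /fri/0/h 49): {"fri":[{"h":49,"wkz":67},6],"g":[{"hy":9,"uh":50},{"knp":62,"l":48,"on":34,"rt":30,"v":7},[0,52,27,26,92],{"hu":26,"ja":75,"n":4,"x":34}],"xw":[{"ath":11,"e":14,"sqr":61},{"gh":40,"td":9,"wn":94},[30,59,85,4]]}
After op 10 (add /g/4 13): {"fri":[{"h":49,"wkz":67},6],"g":[{"hy":9,"uh":50},{"knp":62,"l":48,"on":34,"rt":30,"v":7},[0,52,27,26,92],{"hu":26,"ja":75,"n":4,"x":34},13],"xw":[{"ath":11,"e":14,"sqr":61},{"gh":40,"td":9,"wn":94},[30,59,85,4]]}
After op 11 (remove /g/1/knp): {"fri":[{"h":49,"wkz":67},6],"g":[{"hy":9,"uh":50},{"l":48,"on":34,"rt":30,"v":7},[0,52,27,26,92],{"hu":26,"ja":75,"n":4,"x":34},13],"xw":[{"ath":11,"e":14,"sqr":61},{"gh":40,"td":9,"wn":94},[30,59,85,4]]}
After op 12 (add /xw/0/sqr 88): {"fri":[{"h":49,"wkz":67},6],"g":[{"hy":9,"uh":50},{"l":48,"on":34,"rt":30,"v":7},[0,52,27,26,92],{"hu":26,"ja":75,"n":4,"x":34},13],"xw":[{"ath":11,"e":14,"sqr":88},{"gh":40,"td":9,"wn":94},[30,59,85,4]]}
After op 13 (replace /g 71): {"fri":[{"h":49,"wkz":67},6],"g":71,"xw":[{"ath":11,"e":14,"sqr":88},{"gh":40,"td":9,"wn":94},[30,59,85,4]]}
After op 14 (add /xw/2 34): {"fri":[{"h":49,"wkz":67},6],"g":71,"xw":[{"ath":11,"e":14,"sqr":88},{"gh":40,"td":9,"wn":94},34,[30,59,85,4]]}
After op 15 (remove /xw/3/0): {"fri":[{"h":49,"wkz":67},6],"g":71,"xw":[{"ath":11,"e":14,"sqr":88},{"gh":40,"td":9,"wn":94},34,[59,85,4]]}
After op 16 (replace /xw/0/sqr 4): {"fri":[{"h":49,"wkz":67},6],"g":71,"xw":[{"ath":11,"e":14,"sqr":4},{"gh":40,"td":9,"wn":94},34,[59,85,4]]}
After op 17 (replace /g 53): {"fri":[{"h":49,"wkz":67},6],"g":53,"xw":[{"ath":11,"e":14,"sqr":4},{"gh":40,"td":9,"wn":94},34,[59,85,4]]}
After op 18 (add /v 50): {"fri":[{"h":49,"wkz":67},6],"g":53,"v":50,"xw":[{"ath":11,"e":14,"sqr":4},{"gh":40,"td":9,"wn":94},34,[59,85,4]]}
After op 19 (remove /xw/0/e): {"fri":[{"h":49,"wkz":67},6],"g":53,"v":50,"xw":[{"ath":11,"sqr":4},{"gh":40,"td":9,"wn":94},34,[59,85,4]]}
After op 20 (remove /v): {"fri":[{"h":49,"wkz":67},6],"g":53,"xw":[{"ath":11,"sqr":4},{"gh":40,"td":9,"wn":94},34,[59,85,4]]}
After op 21 (add /xw/0/tnu 32): {"fri":[{"h":49,"wkz":67},6],"g":53,"xw":[{"ath":11,"sqr":4,"tnu":32},{"gh":40,"td":9,"wn":94},34,[59,85,4]]}
After op 22 (add /xw/4 29): {"fri":[{"h":49,"wkz":67},6],"g":53,"xw":[{"ath":11,"sqr":4,"tnu":32},{"gh":40,"td":9,"wn":94},34,[59,85,4],29]}
After op 23 (remove /xw): {"fri":[{"h":49,"wkz":67},6],"g":53}
After op 24 (add /fri/0 93): {"fri":[93,{"h":49,"wkz":67},6],"g":53}
Value at /fri/0: 93

Answer: 93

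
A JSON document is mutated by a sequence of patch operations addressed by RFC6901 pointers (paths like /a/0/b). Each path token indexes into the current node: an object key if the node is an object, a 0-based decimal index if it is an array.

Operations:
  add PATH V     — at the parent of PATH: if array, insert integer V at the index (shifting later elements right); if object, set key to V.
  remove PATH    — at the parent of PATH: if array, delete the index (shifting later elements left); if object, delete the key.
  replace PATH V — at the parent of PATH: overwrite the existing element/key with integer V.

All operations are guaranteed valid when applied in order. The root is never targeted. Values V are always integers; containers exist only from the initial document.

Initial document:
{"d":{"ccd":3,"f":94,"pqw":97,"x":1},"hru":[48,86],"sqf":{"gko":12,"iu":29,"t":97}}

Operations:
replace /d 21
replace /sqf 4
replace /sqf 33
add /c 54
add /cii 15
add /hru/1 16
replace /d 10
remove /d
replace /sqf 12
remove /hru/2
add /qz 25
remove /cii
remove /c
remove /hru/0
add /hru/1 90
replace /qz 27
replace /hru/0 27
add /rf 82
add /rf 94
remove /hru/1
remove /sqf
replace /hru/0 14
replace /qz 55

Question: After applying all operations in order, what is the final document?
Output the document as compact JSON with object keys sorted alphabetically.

Answer: {"hru":[14],"qz":55,"rf":94}

Derivation:
After op 1 (replace /d 21): {"d":21,"hru":[48,86],"sqf":{"gko":12,"iu":29,"t":97}}
After op 2 (replace /sqf 4): {"d":21,"hru":[48,86],"sqf":4}
After op 3 (replace /sqf 33): {"d":21,"hru":[48,86],"sqf":33}
After op 4 (add /c 54): {"c":54,"d":21,"hru":[48,86],"sqf":33}
After op 5 (add /cii 15): {"c":54,"cii":15,"d":21,"hru":[48,86],"sqf":33}
After op 6 (add /hru/1 16): {"c":54,"cii":15,"d":21,"hru":[48,16,86],"sqf":33}
After op 7 (replace /d 10): {"c":54,"cii":15,"d":10,"hru":[48,16,86],"sqf":33}
After op 8 (remove /d): {"c":54,"cii":15,"hru":[48,16,86],"sqf":33}
After op 9 (replace /sqf 12): {"c":54,"cii":15,"hru":[48,16,86],"sqf":12}
After op 10 (remove /hru/2): {"c":54,"cii":15,"hru":[48,16],"sqf":12}
After op 11 (add /qz 25): {"c":54,"cii":15,"hru":[48,16],"qz":25,"sqf":12}
After op 12 (remove /cii): {"c":54,"hru":[48,16],"qz":25,"sqf":12}
After op 13 (remove /c): {"hru":[48,16],"qz":25,"sqf":12}
After op 14 (remove /hru/0): {"hru":[16],"qz":25,"sqf":12}
After op 15 (add /hru/1 90): {"hru":[16,90],"qz":25,"sqf":12}
After op 16 (replace /qz 27): {"hru":[16,90],"qz":27,"sqf":12}
After op 17 (replace /hru/0 27): {"hru":[27,90],"qz":27,"sqf":12}
After op 18 (add /rf 82): {"hru":[27,90],"qz":27,"rf":82,"sqf":12}
After op 19 (add /rf 94): {"hru":[27,90],"qz":27,"rf":94,"sqf":12}
After op 20 (remove /hru/1): {"hru":[27],"qz":27,"rf":94,"sqf":12}
After op 21 (remove /sqf): {"hru":[27],"qz":27,"rf":94}
After op 22 (replace /hru/0 14): {"hru":[14],"qz":27,"rf":94}
After op 23 (replace /qz 55): {"hru":[14],"qz":55,"rf":94}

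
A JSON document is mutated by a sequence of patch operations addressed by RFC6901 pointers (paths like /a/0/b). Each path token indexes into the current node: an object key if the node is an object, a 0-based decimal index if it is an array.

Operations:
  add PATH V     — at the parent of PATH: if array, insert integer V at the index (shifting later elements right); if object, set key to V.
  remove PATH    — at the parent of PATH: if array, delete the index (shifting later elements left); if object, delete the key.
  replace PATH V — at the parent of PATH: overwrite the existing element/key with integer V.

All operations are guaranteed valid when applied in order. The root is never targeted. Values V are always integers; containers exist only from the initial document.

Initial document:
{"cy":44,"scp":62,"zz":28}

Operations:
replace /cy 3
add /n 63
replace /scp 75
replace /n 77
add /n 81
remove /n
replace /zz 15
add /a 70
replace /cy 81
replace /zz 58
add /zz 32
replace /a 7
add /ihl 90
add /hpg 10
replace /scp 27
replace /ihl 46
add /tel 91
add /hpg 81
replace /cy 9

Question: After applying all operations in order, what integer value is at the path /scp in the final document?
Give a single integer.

Answer: 27

Derivation:
After op 1 (replace /cy 3): {"cy":3,"scp":62,"zz":28}
After op 2 (add /n 63): {"cy":3,"n":63,"scp":62,"zz":28}
After op 3 (replace /scp 75): {"cy":3,"n":63,"scp":75,"zz":28}
After op 4 (replace /n 77): {"cy":3,"n":77,"scp":75,"zz":28}
After op 5 (add /n 81): {"cy":3,"n":81,"scp":75,"zz":28}
After op 6 (remove /n): {"cy":3,"scp":75,"zz":28}
After op 7 (replace /zz 15): {"cy":3,"scp":75,"zz":15}
After op 8 (add /a 70): {"a":70,"cy":3,"scp":75,"zz":15}
After op 9 (replace /cy 81): {"a":70,"cy":81,"scp":75,"zz":15}
After op 10 (replace /zz 58): {"a":70,"cy":81,"scp":75,"zz":58}
After op 11 (add /zz 32): {"a":70,"cy":81,"scp":75,"zz":32}
After op 12 (replace /a 7): {"a":7,"cy":81,"scp":75,"zz":32}
After op 13 (add /ihl 90): {"a":7,"cy":81,"ihl":90,"scp":75,"zz":32}
After op 14 (add /hpg 10): {"a":7,"cy":81,"hpg":10,"ihl":90,"scp":75,"zz":32}
After op 15 (replace /scp 27): {"a":7,"cy":81,"hpg":10,"ihl":90,"scp":27,"zz":32}
After op 16 (replace /ihl 46): {"a":7,"cy":81,"hpg":10,"ihl":46,"scp":27,"zz":32}
After op 17 (add /tel 91): {"a":7,"cy":81,"hpg":10,"ihl":46,"scp":27,"tel":91,"zz":32}
After op 18 (add /hpg 81): {"a":7,"cy":81,"hpg":81,"ihl":46,"scp":27,"tel":91,"zz":32}
After op 19 (replace /cy 9): {"a":7,"cy":9,"hpg":81,"ihl":46,"scp":27,"tel":91,"zz":32}
Value at /scp: 27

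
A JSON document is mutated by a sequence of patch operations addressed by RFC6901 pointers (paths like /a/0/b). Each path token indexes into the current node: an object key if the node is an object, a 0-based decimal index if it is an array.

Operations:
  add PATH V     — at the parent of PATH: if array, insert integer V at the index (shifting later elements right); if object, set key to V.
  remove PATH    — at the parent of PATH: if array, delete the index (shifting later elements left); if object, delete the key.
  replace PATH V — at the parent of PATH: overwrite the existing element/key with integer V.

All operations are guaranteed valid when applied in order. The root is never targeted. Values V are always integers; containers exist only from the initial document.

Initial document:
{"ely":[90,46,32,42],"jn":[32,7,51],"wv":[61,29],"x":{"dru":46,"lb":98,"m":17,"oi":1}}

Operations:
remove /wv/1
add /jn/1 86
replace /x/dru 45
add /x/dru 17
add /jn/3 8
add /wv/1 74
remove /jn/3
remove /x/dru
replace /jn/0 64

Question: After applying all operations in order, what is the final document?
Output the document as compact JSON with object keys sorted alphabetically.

After op 1 (remove /wv/1): {"ely":[90,46,32,42],"jn":[32,7,51],"wv":[61],"x":{"dru":46,"lb":98,"m":17,"oi":1}}
After op 2 (add /jn/1 86): {"ely":[90,46,32,42],"jn":[32,86,7,51],"wv":[61],"x":{"dru":46,"lb":98,"m":17,"oi":1}}
After op 3 (replace /x/dru 45): {"ely":[90,46,32,42],"jn":[32,86,7,51],"wv":[61],"x":{"dru":45,"lb":98,"m":17,"oi":1}}
After op 4 (add /x/dru 17): {"ely":[90,46,32,42],"jn":[32,86,7,51],"wv":[61],"x":{"dru":17,"lb":98,"m":17,"oi":1}}
After op 5 (add /jn/3 8): {"ely":[90,46,32,42],"jn":[32,86,7,8,51],"wv":[61],"x":{"dru":17,"lb":98,"m":17,"oi":1}}
After op 6 (add /wv/1 74): {"ely":[90,46,32,42],"jn":[32,86,7,8,51],"wv":[61,74],"x":{"dru":17,"lb":98,"m":17,"oi":1}}
After op 7 (remove /jn/3): {"ely":[90,46,32,42],"jn":[32,86,7,51],"wv":[61,74],"x":{"dru":17,"lb":98,"m":17,"oi":1}}
After op 8 (remove /x/dru): {"ely":[90,46,32,42],"jn":[32,86,7,51],"wv":[61,74],"x":{"lb":98,"m":17,"oi":1}}
After op 9 (replace /jn/0 64): {"ely":[90,46,32,42],"jn":[64,86,7,51],"wv":[61,74],"x":{"lb":98,"m":17,"oi":1}}

Answer: {"ely":[90,46,32,42],"jn":[64,86,7,51],"wv":[61,74],"x":{"lb":98,"m":17,"oi":1}}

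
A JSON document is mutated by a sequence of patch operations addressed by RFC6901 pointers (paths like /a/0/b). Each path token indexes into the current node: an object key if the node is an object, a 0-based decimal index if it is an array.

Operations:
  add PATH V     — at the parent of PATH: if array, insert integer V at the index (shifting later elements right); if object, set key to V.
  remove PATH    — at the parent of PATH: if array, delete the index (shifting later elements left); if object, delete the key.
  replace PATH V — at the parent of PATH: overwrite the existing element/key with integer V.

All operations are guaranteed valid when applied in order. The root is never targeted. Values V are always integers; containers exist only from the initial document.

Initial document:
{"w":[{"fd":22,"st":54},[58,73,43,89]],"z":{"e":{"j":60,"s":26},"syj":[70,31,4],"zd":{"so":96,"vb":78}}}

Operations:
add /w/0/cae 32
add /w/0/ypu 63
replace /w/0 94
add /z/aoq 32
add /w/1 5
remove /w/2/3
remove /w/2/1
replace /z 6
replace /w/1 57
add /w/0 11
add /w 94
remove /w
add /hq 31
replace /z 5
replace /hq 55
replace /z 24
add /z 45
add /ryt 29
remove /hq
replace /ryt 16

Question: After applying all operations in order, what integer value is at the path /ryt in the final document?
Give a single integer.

Answer: 16

Derivation:
After op 1 (add /w/0/cae 32): {"w":[{"cae":32,"fd":22,"st":54},[58,73,43,89]],"z":{"e":{"j":60,"s":26},"syj":[70,31,4],"zd":{"so":96,"vb":78}}}
After op 2 (add /w/0/ypu 63): {"w":[{"cae":32,"fd":22,"st":54,"ypu":63},[58,73,43,89]],"z":{"e":{"j":60,"s":26},"syj":[70,31,4],"zd":{"so":96,"vb":78}}}
After op 3 (replace /w/0 94): {"w":[94,[58,73,43,89]],"z":{"e":{"j":60,"s":26},"syj":[70,31,4],"zd":{"so":96,"vb":78}}}
After op 4 (add /z/aoq 32): {"w":[94,[58,73,43,89]],"z":{"aoq":32,"e":{"j":60,"s":26},"syj":[70,31,4],"zd":{"so":96,"vb":78}}}
After op 5 (add /w/1 5): {"w":[94,5,[58,73,43,89]],"z":{"aoq":32,"e":{"j":60,"s":26},"syj":[70,31,4],"zd":{"so":96,"vb":78}}}
After op 6 (remove /w/2/3): {"w":[94,5,[58,73,43]],"z":{"aoq":32,"e":{"j":60,"s":26},"syj":[70,31,4],"zd":{"so":96,"vb":78}}}
After op 7 (remove /w/2/1): {"w":[94,5,[58,43]],"z":{"aoq":32,"e":{"j":60,"s":26},"syj":[70,31,4],"zd":{"so":96,"vb":78}}}
After op 8 (replace /z 6): {"w":[94,5,[58,43]],"z":6}
After op 9 (replace /w/1 57): {"w":[94,57,[58,43]],"z":6}
After op 10 (add /w/0 11): {"w":[11,94,57,[58,43]],"z":6}
After op 11 (add /w 94): {"w":94,"z":6}
After op 12 (remove /w): {"z":6}
After op 13 (add /hq 31): {"hq":31,"z":6}
After op 14 (replace /z 5): {"hq":31,"z":5}
After op 15 (replace /hq 55): {"hq":55,"z":5}
After op 16 (replace /z 24): {"hq":55,"z":24}
After op 17 (add /z 45): {"hq":55,"z":45}
After op 18 (add /ryt 29): {"hq":55,"ryt":29,"z":45}
After op 19 (remove /hq): {"ryt":29,"z":45}
After op 20 (replace /ryt 16): {"ryt":16,"z":45}
Value at /ryt: 16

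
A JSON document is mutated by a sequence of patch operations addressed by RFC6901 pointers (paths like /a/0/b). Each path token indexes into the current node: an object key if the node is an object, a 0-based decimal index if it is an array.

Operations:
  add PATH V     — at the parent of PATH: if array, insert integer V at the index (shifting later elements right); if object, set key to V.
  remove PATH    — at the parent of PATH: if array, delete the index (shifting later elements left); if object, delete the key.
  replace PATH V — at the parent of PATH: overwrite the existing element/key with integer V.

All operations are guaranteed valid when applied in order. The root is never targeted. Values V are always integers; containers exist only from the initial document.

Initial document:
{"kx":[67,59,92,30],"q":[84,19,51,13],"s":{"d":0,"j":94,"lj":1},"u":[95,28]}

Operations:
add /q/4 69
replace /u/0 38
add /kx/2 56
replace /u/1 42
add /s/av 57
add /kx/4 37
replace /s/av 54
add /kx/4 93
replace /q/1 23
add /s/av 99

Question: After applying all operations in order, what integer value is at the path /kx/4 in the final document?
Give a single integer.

After op 1 (add /q/4 69): {"kx":[67,59,92,30],"q":[84,19,51,13,69],"s":{"d":0,"j":94,"lj":1},"u":[95,28]}
After op 2 (replace /u/0 38): {"kx":[67,59,92,30],"q":[84,19,51,13,69],"s":{"d":0,"j":94,"lj":1},"u":[38,28]}
After op 3 (add /kx/2 56): {"kx":[67,59,56,92,30],"q":[84,19,51,13,69],"s":{"d":0,"j":94,"lj":1},"u":[38,28]}
After op 4 (replace /u/1 42): {"kx":[67,59,56,92,30],"q":[84,19,51,13,69],"s":{"d":0,"j":94,"lj":1},"u":[38,42]}
After op 5 (add /s/av 57): {"kx":[67,59,56,92,30],"q":[84,19,51,13,69],"s":{"av":57,"d":0,"j":94,"lj":1},"u":[38,42]}
After op 6 (add /kx/4 37): {"kx":[67,59,56,92,37,30],"q":[84,19,51,13,69],"s":{"av":57,"d":0,"j":94,"lj":1},"u":[38,42]}
After op 7 (replace /s/av 54): {"kx":[67,59,56,92,37,30],"q":[84,19,51,13,69],"s":{"av":54,"d":0,"j":94,"lj":1},"u":[38,42]}
After op 8 (add /kx/4 93): {"kx":[67,59,56,92,93,37,30],"q":[84,19,51,13,69],"s":{"av":54,"d":0,"j":94,"lj":1},"u":[38,42]}
After op 9 (replace /q/1 23): {"kx":[67,59,56,92,93,37,30],"q":[84,23,51,13,69],"s":{"av":54,"d":0,"j":94,"lj":1},"u":[38,42]}
After op 10 (add /s/av 99): {"kx":[67,59,56,92,93,37,30],"q":[84,23,51,13,69],"s":{"av":99,"d":0,"j":94,"lj":1},"u":[38,42]}
Value at /kx/4: 93

Answer: 93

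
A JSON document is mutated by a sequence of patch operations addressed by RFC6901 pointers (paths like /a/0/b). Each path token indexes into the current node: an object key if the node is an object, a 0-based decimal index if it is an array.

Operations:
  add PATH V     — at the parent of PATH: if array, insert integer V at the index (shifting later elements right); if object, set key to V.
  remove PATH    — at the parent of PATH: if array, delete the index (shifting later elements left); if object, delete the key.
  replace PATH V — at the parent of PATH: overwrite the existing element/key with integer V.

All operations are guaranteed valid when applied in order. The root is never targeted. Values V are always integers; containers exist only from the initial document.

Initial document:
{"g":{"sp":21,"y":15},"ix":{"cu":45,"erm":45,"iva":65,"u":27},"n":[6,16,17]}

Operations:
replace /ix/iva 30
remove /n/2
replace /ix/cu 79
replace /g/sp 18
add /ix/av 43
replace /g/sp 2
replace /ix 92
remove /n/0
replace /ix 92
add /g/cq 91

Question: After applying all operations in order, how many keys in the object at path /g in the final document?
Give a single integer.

After op 1 (replace /ix/iva 30): {"g":{"sp":21,"y":15},"ix":{"cu":45,"erm":45,"iva":30,"u":27},"n":[6,16,17]}
After op 2 (remove /n/2): {"g":{"sp":21,"y":15},"ix":{"cu":45,"erm":45,"iva":30,"u":27},"n":[6,16]}
After op 3 (replace /ix/cu 79): {"g":{"sp":21,"y":15},"ix":{"cu":79,"erm":45,"iva":30,"u":27},"n":[6,16]}
After op 4 (replace /g/sp 18): {"g":{"sp":18,"y":15},"ix":{"cu":79,"erm":45,"iva":30,"u":27},"n":[6,16]}
After op 5 (add /ix/av 43): {"g":{"sp":18,"y":15},"ix":{"av":43,"cu":79,"erm":45,"iva":30,"u":27},"n":[6,16]}
After op 6 (replace /g/sp 2): {"g":{"sp":2,"y":15},"ix":{"av":43,"cu":79,"erm":45,"iva":30,"u":27},"n":[6,16]}
After op 7 (replace /ix 92): {"g":{"sp":2,"y":15},"ix":92,"n":[6,16]}
After op 8 (remove /n/0): {"g":{"sp":2,"y":15},"ix":92,"n":[16]}
After op 9 (replace /ix 92): {"g":{"sp":2,"y":15},"ix":92,"n":[16]}
After op 10 (add /g/cq 91): {"g":{"cq":91,"sp":2,"y":15},"ix":92,"n":[16]}
Size at path /g: 3

Answer: 3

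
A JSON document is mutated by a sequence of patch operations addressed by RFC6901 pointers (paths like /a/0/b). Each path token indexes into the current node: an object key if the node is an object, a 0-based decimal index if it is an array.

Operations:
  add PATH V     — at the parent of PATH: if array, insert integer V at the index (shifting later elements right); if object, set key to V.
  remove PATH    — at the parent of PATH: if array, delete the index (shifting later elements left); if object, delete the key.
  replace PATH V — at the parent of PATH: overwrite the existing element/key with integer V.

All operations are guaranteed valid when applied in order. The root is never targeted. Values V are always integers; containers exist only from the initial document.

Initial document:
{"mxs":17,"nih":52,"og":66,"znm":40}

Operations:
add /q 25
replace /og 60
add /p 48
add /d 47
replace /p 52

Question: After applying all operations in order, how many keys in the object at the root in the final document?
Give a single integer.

After op 1 (add /q 25): {"mxs":17,"nih":52,"og":66,"q":25,"znm":40}
After op 2 (replace /og 60): {"mxs":17,"nih":52,"og":60,"q":25,"znm":40}
After op 3 (add /p 48): {"mxs":17,"nih":52,"og":60,"p":48,"q":25,"znm":40}
After op 4 (add /d 47): {"d":47,"mxs":17,"nih":52,"og":60,"p":48,"q":25,"znm":40}
After op 5 (replace /p 52): {"d":47,"mxs":17,"nih":52,"og":60,"p":52,"q":25,"znm":40}
Size at the root: 7

Answer: 7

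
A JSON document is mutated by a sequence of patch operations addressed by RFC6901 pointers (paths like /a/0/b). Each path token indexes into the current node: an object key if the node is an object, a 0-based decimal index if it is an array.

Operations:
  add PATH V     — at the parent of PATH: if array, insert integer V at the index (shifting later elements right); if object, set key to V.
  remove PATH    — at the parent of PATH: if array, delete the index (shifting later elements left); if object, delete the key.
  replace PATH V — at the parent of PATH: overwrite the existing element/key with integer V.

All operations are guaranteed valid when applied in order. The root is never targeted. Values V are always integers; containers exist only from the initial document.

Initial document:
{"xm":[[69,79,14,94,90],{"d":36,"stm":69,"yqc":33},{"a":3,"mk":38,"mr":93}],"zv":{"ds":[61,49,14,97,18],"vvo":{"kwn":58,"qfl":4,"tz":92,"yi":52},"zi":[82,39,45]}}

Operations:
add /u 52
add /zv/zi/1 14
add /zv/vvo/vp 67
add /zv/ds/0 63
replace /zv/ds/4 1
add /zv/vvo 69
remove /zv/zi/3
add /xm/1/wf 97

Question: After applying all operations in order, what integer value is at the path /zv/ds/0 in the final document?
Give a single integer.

Answer: 63

Derivation:
After op 1 (add /u 52): {"u":52,"xm":[[69,79,14,94,90],{"d":36,"stm":69,"yqc":33},{"a":3,"mk":38,"mr":93}],"zv":{"ds":[61,49,14,97,18],"vvo":{"kwn":58,"qfl":4,"tz":92,"yi":52},"zi":[82,39,45]}}
After op 2 (add /zv/zi/1 14): {"u":52,"xm":[[69,79,14,94,90],{"d":36,"stm":69,"yqc":33},{"a":3,"mk":38,"mr":93}],"zv":{"ds":[61,49,14,97,18],"vvo":{"kwn":58,"qfl":4,"tz":92,"yi":52},"zi":[82,14,39,45]}}
After op 3 (add /zv/vvo/vp 67): {"u":52,"xm":[[69,79,14,94,90],{"d":36,"stm":69,"yqc":33},{"a":3,"mk":38,"mr":93}],"zv":{"ds":[61,49,14,97,18],"vvo":{"kwn":58,"qfl":4,"tz":92,"vp":67,"yi":52},"zi":[82,14,39,45]}}
After op 4 (add /zv/ds/0 63): {"u":52,"xm":[[69,79,14,94,90],{"d":36,"stm":69,"yqc":33},{"a":3,"mk":38,"mr":93}],"zv":{"ds":[63,61,49,14,97,18],"vvo":{"kwn":58,"qfl":4,"tz":92,"vp":67,"yi":52},"zi":[82,14,39,45]}}
After op 5 (replace /zv/ds/4 1): {"u":52,"xm":[[69,79,14,94,90],{"d":36,"stm":69,"yqc":33},{"a":3,"mk":38,"mr":93}],"zv":{"ds":[63,61,49,14,1,18],"vvo":{"kwn":58,"qfl":4,"tz":92,"vp":67,"yi":52},"zi":[82,14,39,45]}}
After op 6 (add /zv/vvo 69): {"u":52,"xm":[[69,79,14,94,90],{"d":36,"stm":69,"yqc":33},{"a":3,"mk":38,"mr":93}],"zv":{"ds":[63,61,49,14,1,18],"vvo":69,"zi":[82,14,39,45]}}
After op 7 (remove /zv/zi/3): {"u":52,"xm":[[69,79,14,94,90],{"d":36,"stm":69,"yqc":33},{"a":3,"mk":38,"mr":93}],"zv":{"ds":[63,61,49,14,1,18],"vvo":69,"zi":[82,14,39]}}
After op 8 (add /xm/1/wf 97): {"u":52,"xm":[[69,79,14,94,90],{"d":36,"stm":69,"wf":97,"yqc":33},{"a":3,"mk":38,"mr":93}],"zv":{"ds":[63,61,49,14,1,18],"vvo":69,"zi":[82,14,39]}}
Value at /zv/ds/0: 63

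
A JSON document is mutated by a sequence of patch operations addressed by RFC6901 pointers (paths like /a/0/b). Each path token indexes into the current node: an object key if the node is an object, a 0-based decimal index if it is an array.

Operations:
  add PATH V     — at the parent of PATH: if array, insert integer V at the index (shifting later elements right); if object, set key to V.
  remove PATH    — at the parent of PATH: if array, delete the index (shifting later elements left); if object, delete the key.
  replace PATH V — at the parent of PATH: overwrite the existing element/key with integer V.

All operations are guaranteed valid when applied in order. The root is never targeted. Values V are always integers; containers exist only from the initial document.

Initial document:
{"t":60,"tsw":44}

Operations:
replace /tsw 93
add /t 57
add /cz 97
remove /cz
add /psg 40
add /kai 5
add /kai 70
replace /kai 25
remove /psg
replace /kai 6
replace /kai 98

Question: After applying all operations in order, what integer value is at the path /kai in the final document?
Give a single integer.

Answer: 98

Derivation:
After op 1 (replace /tsw 93): {"t":60,"tsw":93}
After op 2 (add /t 57): {"t":57,"tsw":93}
After op 3 (add /cz 97): {"cz":97,"t":57,"tsw":93}
After op 4 (remove /cz): {"t":57,"tsw":93}
After op 5 (add /psg 40): {"psg":40,"t":57,"tsw":93}
After op 6 (add /kai 5): {"kai":5,"psg":40,"t":57,"tsw":93}
After op 7 (add /kai 70): {"kai":70,"psg":40,"t":57,"tsw":93}
After op 8 (replace /kai 25): {"kai":25,"psg":40,"t":57,"tsw":93}
After op 9 (remove /psg): {"kai":25,"t":57,"tsw":93}
After op 10 (replace /kai 6): {"kai":6,"t":57,"tsw":93}
After op 11 (replace /kai 98): {"kai":98,"t":57,"tsw":93}
Value at /kai: 98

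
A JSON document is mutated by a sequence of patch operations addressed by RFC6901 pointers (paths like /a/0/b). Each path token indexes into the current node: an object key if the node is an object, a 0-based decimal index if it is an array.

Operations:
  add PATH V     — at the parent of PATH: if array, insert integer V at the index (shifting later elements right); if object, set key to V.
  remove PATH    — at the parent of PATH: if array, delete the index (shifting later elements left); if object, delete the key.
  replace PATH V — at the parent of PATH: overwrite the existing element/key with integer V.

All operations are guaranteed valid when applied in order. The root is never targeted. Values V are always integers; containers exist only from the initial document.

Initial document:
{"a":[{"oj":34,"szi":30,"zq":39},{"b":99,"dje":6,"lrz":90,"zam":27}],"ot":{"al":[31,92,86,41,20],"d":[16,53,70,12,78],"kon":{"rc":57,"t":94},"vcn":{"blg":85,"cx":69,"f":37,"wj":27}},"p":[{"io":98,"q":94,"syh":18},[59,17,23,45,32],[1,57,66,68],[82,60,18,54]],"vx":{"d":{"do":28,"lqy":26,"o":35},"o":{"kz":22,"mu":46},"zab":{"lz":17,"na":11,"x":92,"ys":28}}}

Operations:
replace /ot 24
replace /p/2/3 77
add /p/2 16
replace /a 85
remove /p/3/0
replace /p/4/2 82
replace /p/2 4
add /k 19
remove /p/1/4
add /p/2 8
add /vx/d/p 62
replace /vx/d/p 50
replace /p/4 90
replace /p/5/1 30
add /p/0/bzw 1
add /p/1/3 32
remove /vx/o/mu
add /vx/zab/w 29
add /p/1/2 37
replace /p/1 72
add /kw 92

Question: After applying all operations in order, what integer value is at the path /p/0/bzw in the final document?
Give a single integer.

After op 1 (replace /ot 24): {"a":[{"oj":34,"szi":30,"zq":39},{"b":99,"dje":6,"lrz":90,"zam":27}],"ot":24,"p":[{"io":98,"q":94,"syh":18},[59,17,23,45,32],[1,57,66,68],[82,60,18,54]],"vx":{"d":{"do":28,"lqy":26,"o":35},"o":{"kz":22,"mu":46},"zab":{"lz":17,"na":11,"x":92,"ys":28}}}
After op 2 (replace /p/2/3 77): {"a":[{"oj":34,"szi":30,"zq":39},{"b":99,"dje":6,"lrz":90,"zam":27}],"ot":24,"p":[{"io":98,"q":94,"syh":18},[59,17,23,45,32],[1,57,66,77],[82,60,18,54]],"vx":{"d":{"do":28,"lqy":26,"o":35},"o":{"kz":22,"mu":46},"zab":{"lz":17,"na":11,"x":92,"ys":28}}}
After op 3 (add /p/2 16): {"a":[{"oj":34,"szi":30,"zq":39},{"b":99,"dje":6,"lrz":90,"zam":27}],"ot":24,"p":[{"io":98,"q":94,"syh":18},[59,17,23,45,32],16,[1,57,66,77],[82,60,18,54]],"vx":{"d":{"do":28,"lqy":26,"o":35},"o":{"kz":22,"mu":46},"zab":{"lz":17,"na":11,"x":92,"ys":28}}}
After op 4 (replace /a 85): {"a":85,"ot":24,"p":[{"io":98,"q":94,"syh":18},[59,17,23,45,32],16,[1,57,66,77],[82,60,18,54]],"vx":{"d":{"do":28,"lqy":26,"o":35},"o":{"kz":22,"mu":46},"zab":{"lz":17,"na":11,"x":92,"ys":28}}}
After op 5 (remove /p/3/0): {"a":85,"ot":24,"p":[{"io":98,"q":94,"syh":18},[59,17,23,45,32],16,[57,66,77],[82,60,18,54]],"vx":{"d":{"do":28,"lqy":26,"o":35},"o":{"kz":22,"mu":46},"zab":{"lz":17,"na":11,"x":92,"ys":28}}}
After op 6 (replace /p/4/2 82): {"a":85,"ot":24,"p":[{"io":98,"q":94,"syh":18},[59,17,23,45,32],16,[57,66,77],[82,60,82,54]],"vx":{"d":{"do":28,"lqy":26,"o":35},"o":{"kz":22,"mu":46},"zab":{"lz":17,"na":11,"x":92,"ys":28}}}
After op 7 (replace /p/2 4): {"a":85,"ot":24,"p":[{"io":98,"q":94,"syh":18},[59,17,23,45,32],4,[57,66,77],[82,60,82,54]],"vx":{"d":{"do":28,"lqy":26,"o":35},"o":{"kz":22,"mu":46},"zab":{"lz":17,"na":11,"x":92,"ys":28}}}
After op 8 (add /k 19): {"a":85,"k":19,"ot":24,"p":[{"io":98,"q":94,"syh":18},[59,17,23,45,32],4,[57,66,77],[82,60,82,54]],"vx":{"d":{"do":28,"lqy":26,"o":35},"o":{"kz":22,"mu":46},"zab":{"lz":17,"na":11,"x":92,"ys":28}}}
After op 9 (remove /p/1/4): {"a":85,"k":19,"ot":24,"p":[{"io":98,"q":94,"syh":18},[59,17,23,45],4,[57,66,77],[82,60,82,54]],"vx":{"d":{"do":28,"lqy":26,"o":35},"o":{"kz":22,"mu":46},"zab":{"lz":17,"na":11,"x":92,"ys":28}}}
After op 10 (add /p/2 8): {"a":85,"k":19,"ot":24,"p":[{"io":98,"q":94,"syh":18},[59,17,23,45],8,4,[57,66,77],[82,60,82,54]],"vx":{"d":{"do":28,"lqy":26,"o":35},"o":{"kz":22,"mu":46},"zab":{"lz":17,"na":11,"x":92,"ys":28}}}
After op 11 (add /vx/d/p 62): {"a":85,"k":19,"ot":24,"p":[{"io":98,"q":94,"syh":18},[59,17,23,45],8,4,[57,66,77],[82,60,82,54]],"vx":{"d":{"do":28,"lqy":26,"o":35,"p":62},"o":{"kz":22,"mu":46},"zab":{"lz":17,"na":11,"x":92,"ys":28}}}
After op 12 (replace /vx/d/p 50): {"a":85,"k":19,"ot":24,"p":[{"io":98,"q":94,"syh":18},[59,17,23,45],8,4,[57,66,77],[82,60,82,54]],"vx":{"d":{"do":28,"lqy":26,"o":35,"p":50},"o":{"kz":22,"mu":46},"zab":{"lz":17,"na":11,"x":92,"ys":28}}}
After op 13 (replace /p/4 90): {"a":85,"k":19,"ot":24,"p":[{"io":98,"q":94,"syh":18},[59,17,23,45],8,4,90,[82,60,82,54]],"vx":{"d":{"do":28,"lqy":26,"o":35,"p":50},"o":{"kz":22,"mu":46},"zab":{"lz":17,"na":11,"x":92,"ys":28}}}
After op 14 (replace /p/5/1 30): {"a":85,"k":19,"ot":24,"p":[{"io":98,"q":94,"syh":18},[59,17,23,45],8,4,90,[82,30,82,54]],"vx":{"d":{"do":28,"lqy":26,"o":35,"p":50},"o":{"kz":22,"mu":46},"zab":{"lz":17,"na":11,"x":92,"ys":28}}}
After op 15 (add /p/0/bzw 1): {"a":85,"k":19,"ot":24,"p":[{"bzw":1,"io":98,"q":94,"syh":18},[59,17,23,45],8,4,90,[82,30,82,54]],"vx":{"d":{"do":28,"lqy":26,"o":35,"p":50},"o":{"kz":22,"mu":46},"zab":{"lz":17,"na":11,"x":92,"ys":28}}}
After op 16 (add /p/1/3 32): {"a":85,"k":19,"ot":24,"p":[{"bzw":1,"io":98,"q":94,"syh":18},[59,17,23,32,45],8,4,90,[82,30,82,54]],"vx":{"d":{"do":28,"lqy":26,"o":35,"p":50},"o":{"kz":22,"mu":46},"zab":{"lz":17,"na":11,"x":92,"ys":28}}}
After op 17 (remove /vx/o/mu): {"a":85,"k":19,"ot":24,"p":[{"bzw":1,"io":98,"q":94,"syh":18},[59,17,23,32,45],8,4,90,[82,30,82,54]],"vx":{"d":{"do":28,"lqy":26,"o":35,"p":50},"o":{"kz":22},"zab":{"lz":17,"na":11,"x":92,"ys":28}}}
After op 18 (add /vx/zab/w 29): {"a":85,"k":19,"ot":24,"p":[{"bzw":1,"io":98,"q":94,"syh":18},[59,17,23,32,45],8,4,90,[82,30,82,54]],"vx":{"d":{"do":28,"lqy":26,"o":35,"p":50},"o":{"kz":22},"zab":{"lz":17,"na":11,"w":29,"x":92,"ys":28}}}
After op 19 (add /p/1/2 37): {"a":85,"k":19,"ot":24,"p":[{"bzw":1,"io":98,"q":94,"syh":18},[59,17,37,23,32,45],8,4,90,[82,30,82,54]],"vx":{"d":{"do":28,"lqy":26,"o":35,"p":50},"o":{"kz":22},"zab":{"lz":17,"na":11,"w":29,"x":92,"ys":28}}}
After op 20 (replace /p/1 72): {"a":85,"k":19,"ot":24,"p":[{"bzw":1,"io":98,"q":94,"syh":18},72,8,4,90,[82,30,82,54]],"vx":{"d":{"do":28,"lqy":26,"o":35,"p":50},"o":{"kz":22},"zab":{"lz":17,"na":11,"w":29,"x":92,"ys":28}}}
After op 21 (add /kw 92): {"a":85,"k":19,"kw":92,"ot":24,"p":[{"bzw":1,"io":98,"q":94,"syh":18},72,8,4,90,[82,30,82,54]],"vx":{"d":{"do":28,"lqy":26,"o":35,"p":50},"o":{"kz":22},"zab":{"lz":17,"na":11,"w":29,"x":92,"ys":28}}}
Value at /p/0/bzw: 1

Answer: 1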